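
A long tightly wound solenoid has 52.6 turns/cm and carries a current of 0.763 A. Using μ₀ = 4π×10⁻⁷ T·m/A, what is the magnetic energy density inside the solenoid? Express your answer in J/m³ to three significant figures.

B = μ₀nI = (4π×10⁻⁷)(5.260×10^3)(0.763) = 5.043×10^-3 T.
u = B²/(2μ₀) = (5.043×10^-3)²/(2×4π×10⁻⁷) = 10.12 J/m³.

u ≈ 10.1 J/m³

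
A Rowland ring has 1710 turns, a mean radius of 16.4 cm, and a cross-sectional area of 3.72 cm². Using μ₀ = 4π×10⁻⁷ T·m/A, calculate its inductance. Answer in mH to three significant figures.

L ≈ 1.33 mH

For a thin toroid, L = μ₀N²A/(2πR).
L = (4π×10⁻⁷)(1710)²(3.720×10^-4) / (2π×0.164 m) = 1.327×10^-3 H.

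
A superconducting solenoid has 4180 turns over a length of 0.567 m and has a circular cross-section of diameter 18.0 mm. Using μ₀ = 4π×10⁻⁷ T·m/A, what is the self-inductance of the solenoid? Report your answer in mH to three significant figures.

A = π(d/2)² = π(9.000×10^-3 m)² = 2.5447×10^-4 m².
For a long solenoid, L = μ₀N²A/ℓ.
L = (4π×10⁻⁷)(4180)²(2.5447×10^-4)/(0.567 m) = 9.854×10^-3 H.

L ≈ 9.85 mH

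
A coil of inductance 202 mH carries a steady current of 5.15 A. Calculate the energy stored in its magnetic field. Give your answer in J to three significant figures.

Stored magnetic energy: U = ½LI².
U = ½(0.202 H)(5.15 A)² = 2.679 J.

U ≈ 2.68 J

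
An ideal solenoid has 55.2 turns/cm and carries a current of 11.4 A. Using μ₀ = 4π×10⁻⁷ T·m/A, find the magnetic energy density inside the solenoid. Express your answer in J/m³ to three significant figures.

B = μ₀nI = (4π×10⁻⁷)(5.520×10^3)(11.4) = 7.908×10^-2 T.
u = B²/(2μ₀) = (7.908×10^-2)²/(2×4π×10⁻⁷) = 2.488×10^3 J/m³.

u ≈ 2490 J/m³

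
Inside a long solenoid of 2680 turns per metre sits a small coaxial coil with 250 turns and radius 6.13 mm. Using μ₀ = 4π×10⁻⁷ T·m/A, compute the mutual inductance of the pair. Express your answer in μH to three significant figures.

M ≈ 99.4 μH

The outer solenoid produces a uniform field B₁ = μ₀n₁I₁ across the inner coil,
so the flux linkage is N₂Φ = N₂B₁A₂ = μ₀n₁N₂A₂·I₁, giving M = μ₀n₁N₂A₂.
A₂ = πr² = π(6.130×10^-3 m)² = 1.181×10^-4 m².
M = (4π×10⁻⁷)(2680)(250)(1.181×10^-4) = 9.939×10^-5 H.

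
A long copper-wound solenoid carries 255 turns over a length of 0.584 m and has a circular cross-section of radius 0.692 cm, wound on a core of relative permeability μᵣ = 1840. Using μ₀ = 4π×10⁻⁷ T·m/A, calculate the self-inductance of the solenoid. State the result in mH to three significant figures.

A = πr² = π(6.920×10^-3 m)² = 1.504×10^-4 m².
For a long solenoid, L = μ₀μᵣN²A/ℓ.
L = (4π×10⁻⁷)(1840)(255)²(1.504×10^-4)/(0.584 m) = 3.873×10^-2 H.

L ≈ 38.7 mH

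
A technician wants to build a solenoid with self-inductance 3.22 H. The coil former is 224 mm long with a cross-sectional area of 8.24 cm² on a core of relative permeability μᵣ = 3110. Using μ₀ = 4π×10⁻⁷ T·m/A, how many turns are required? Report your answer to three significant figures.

N ≈ 473 turns

A = 8.24 cm² = 8.240×10^-4 m².
From L = μ₀μᵣN²A/ℓ, N = √(Lℓ / (μ₀μᵣA)).
N = √[(3.22)(0.224) / ((4π×10⁻⁷)(3110)×8.240×10^-4)] = √(2.240×10^5) ≈ 473.3.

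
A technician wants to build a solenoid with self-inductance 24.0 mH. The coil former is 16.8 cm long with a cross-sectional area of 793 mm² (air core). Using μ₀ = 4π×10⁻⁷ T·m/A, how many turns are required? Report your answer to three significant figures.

A = 793 mm² = 7.930×10^-4 m².
From L = μ₀N²A/ℓ, N = √(Lℓ / (μ₀A)).
N = √[(2.400×10^-2)(0.168) / ((4π×10⁻⁷)×7.930×10^-4)] = √(4.046×10^6) ≈ 2011.5.

N ≈ 2010 turns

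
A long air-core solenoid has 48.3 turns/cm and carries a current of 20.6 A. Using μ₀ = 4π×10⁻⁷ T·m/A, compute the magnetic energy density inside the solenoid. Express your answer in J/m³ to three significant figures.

u ≈ 6220 J/m³

B = μ₀nI = (4π×10⁻⁷)(4.830×10^3)(20.6) = 0.125 T.
u = B²/(2μ₀) = (0.125)²/(2×4π×10⁻⁷) = 6.220×10^3 J/m³.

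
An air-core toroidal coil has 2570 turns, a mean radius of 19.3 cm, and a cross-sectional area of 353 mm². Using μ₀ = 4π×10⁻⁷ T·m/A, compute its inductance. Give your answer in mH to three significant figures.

For a thin toroid, L = μ₀N²A/(2πR).
L = (4π×10⁻⁷)(2570)²(3.530×10^-4) / (2π×0.193 m) = 2.416×10^-3 H.

L ≈ 2.42 mH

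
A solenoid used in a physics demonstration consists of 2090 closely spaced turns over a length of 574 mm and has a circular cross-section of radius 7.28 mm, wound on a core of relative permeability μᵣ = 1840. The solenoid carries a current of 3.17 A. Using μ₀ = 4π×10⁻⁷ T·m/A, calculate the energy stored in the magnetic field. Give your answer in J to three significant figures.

U ≈ 14.7 J

A = πr² = π(7.280×10^-3 m)² = 1.66499×10^-4 m².
L = μ₀μᵣN²A/ℓ = (4π×10⁻⁷)(1840)(2090)²(1.66499×10^-4)/(0.574) = 2.93 H.
U = ½LI² = ½(2.93)(3.17)² = 14.72 J.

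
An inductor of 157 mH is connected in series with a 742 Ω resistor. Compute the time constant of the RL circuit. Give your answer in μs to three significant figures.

τ ≈ 212 μs

τ = L/R = (0.157 H)/(742 Ω) = 2.116×10^-4 s.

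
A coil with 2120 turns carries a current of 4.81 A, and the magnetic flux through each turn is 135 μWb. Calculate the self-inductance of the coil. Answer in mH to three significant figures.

Self-inductance is defined by L = NΦ_B/I (flux linkage over current).
L = (2120)(1.350×10^-4 Wb)/(4.81 A) = 5.950×10^-2 H.

L ≈ 59.5 mH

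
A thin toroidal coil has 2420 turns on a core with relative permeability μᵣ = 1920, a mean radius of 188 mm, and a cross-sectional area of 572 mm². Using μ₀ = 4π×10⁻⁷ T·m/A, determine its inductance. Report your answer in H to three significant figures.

L ≈ 6.84 H

For a thin toroid, L = μ₀μᵣN²A/(2πR).
L = (4π×10⁻⁷)(1920)(2420)²(5.720×10^-4) / (2π×0.188 m) = 6.842 H.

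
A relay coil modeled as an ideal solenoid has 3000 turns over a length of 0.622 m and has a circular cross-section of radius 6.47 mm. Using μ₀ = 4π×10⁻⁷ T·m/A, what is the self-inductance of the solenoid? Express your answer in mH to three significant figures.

A = πr² = π(6.470×10^-3 m)² = 1.315×10^-4 m².
For a long solenoid, L = μ₀N²A/ℓ.
L = (4π×10⁻⁷)(3000)²(1.315×10^-4)/(0.622 m) = 2.391×10^-3 H.

L ≈ 2.39 mH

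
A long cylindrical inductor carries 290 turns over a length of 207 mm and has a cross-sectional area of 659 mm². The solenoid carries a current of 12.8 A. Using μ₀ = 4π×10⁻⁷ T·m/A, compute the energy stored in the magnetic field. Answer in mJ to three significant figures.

A = 659 mm² = 6.590×10^-4 m².
L = μ₀N²A/ℓ = (4π×10⁻⁷)(290)²(6.590×10^-4)/(0.207) = 3.3645×10^-4 H.
U = ½LI² = ½(3.3645×10^-4)(12.8)² = 2.756×10^-2 J.

U ≈ 27.6 mJ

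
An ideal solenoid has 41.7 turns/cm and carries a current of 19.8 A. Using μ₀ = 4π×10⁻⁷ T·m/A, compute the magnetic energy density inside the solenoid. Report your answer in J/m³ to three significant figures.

B = μ₀nI = (4π×10⁻⁷)(4.170×10^3)(19.8) = 0.1038 T.
u = B²/(2μ₀) = (0.1038)²/(2×4π×10⁻⁷) = 4.283×10^3 J/m³.

u ≈ 4280 J/m³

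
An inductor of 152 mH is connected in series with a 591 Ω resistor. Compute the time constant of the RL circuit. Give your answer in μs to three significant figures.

τ = L/R = (0.152 H)/(591 Ω) = 2.572×10^-4 s.

τ ≈ 257 μs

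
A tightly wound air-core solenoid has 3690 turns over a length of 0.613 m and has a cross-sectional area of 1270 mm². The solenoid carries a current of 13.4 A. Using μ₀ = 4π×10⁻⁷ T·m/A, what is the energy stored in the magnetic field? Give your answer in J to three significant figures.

U ≈ 3.18 J

A = 1270 mm² = 1.270×10^-3 m².
L = μ₀N²A/ℓ = (4π×10⁻⁷)(3690)²(1.270×10^-3)/(0.613) = 3.5449×10^-2 H.
U = ½LI² = ½(3.5449×10^-2)(13.4)² = 3.183 J.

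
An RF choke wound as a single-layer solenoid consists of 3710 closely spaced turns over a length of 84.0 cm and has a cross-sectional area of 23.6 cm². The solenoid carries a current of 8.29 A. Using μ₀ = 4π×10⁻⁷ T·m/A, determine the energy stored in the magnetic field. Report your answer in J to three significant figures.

A = 23.6 cm² = 2.360×10^-3 m².
L = μ₀N²A/ℓ = (4π×10⁻⁷)(3710)²(2.360×10^-3)/(0.84) = 4.859×10^-2 H.
U = ½LI² = ½(4.859×10^-2)(8.29)² = 1.67 J.

U ≈ 1.67 J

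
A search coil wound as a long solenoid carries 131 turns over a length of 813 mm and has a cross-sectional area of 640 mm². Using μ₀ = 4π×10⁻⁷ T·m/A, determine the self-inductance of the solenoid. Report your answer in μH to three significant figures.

A = 640 mm² = 6.400×10^-4 m².
For a long solenoid, L = μ₀N²A/ℓ.
L = (4π×10⁻⁷)(131)²(6.400×10^-4)/(0.813 m) = 1.698×10^-5 H.

L ≈ 17.0 μH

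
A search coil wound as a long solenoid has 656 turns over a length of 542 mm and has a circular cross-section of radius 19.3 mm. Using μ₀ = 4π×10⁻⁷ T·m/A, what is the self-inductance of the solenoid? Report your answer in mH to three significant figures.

L ≈ 1.17 mH

A = πr² = π(1.930×10^-2 m)² = 1.170×10^-3 m².
For a long solenoid, L = μ₀N²A/ℓ.
L = (4π×10⁻⁷)(656)²(1.170×10^-3)/(0.542 m) = 1.168×10^-3 H.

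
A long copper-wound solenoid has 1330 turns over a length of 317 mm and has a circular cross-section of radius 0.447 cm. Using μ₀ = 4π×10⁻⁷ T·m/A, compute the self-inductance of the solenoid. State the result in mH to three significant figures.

L ≈ 0.440 mH

A = πr² = π(4.470×10^-3 m)² = 6.277×10^-5 m².
For a long solenoid, L = μ₀N²A/ℓ.
L = (4π×10⁻⁷)(1330)²(6.277×10^-5)/(0.317 m) = 4.402×10^-4 H.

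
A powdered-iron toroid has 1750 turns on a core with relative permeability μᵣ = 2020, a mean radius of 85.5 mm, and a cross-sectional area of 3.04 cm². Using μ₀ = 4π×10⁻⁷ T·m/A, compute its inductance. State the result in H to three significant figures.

For a thin toroid, L = μ₀μᵣN²A/(2πR).
L = (4π×10⁻⁷)(2020)(1750)²(3.040×10^-4) / (2π×8.550×10^-2 m) = 4.399 H.

L ≈ 4.40 H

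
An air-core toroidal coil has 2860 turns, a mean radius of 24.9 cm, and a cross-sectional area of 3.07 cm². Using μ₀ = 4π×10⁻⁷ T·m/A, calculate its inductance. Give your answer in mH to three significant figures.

L ≈ 2.02 mH

For a thin toroid, L = μ₀N²A/(2πR).
L = (4π×10⁻⁷)(2860)²(3.070×10^-4) / (2π×0.249 m) = 2.017×10^-3 H.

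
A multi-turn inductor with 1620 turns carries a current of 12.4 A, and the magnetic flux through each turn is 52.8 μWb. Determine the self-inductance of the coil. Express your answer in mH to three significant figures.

Self-inductance is defined by L = NΦ_B/I (flux linkage over current).
L = (1620)(5.280×10^-5 Wb)/(12.4 A) = 6.898×10^-3 H.

L ≈ 6.90 mH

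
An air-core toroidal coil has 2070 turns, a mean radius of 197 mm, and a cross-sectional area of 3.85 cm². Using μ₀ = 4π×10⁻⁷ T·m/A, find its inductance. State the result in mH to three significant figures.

L ≈ 1.67 mH

For a thin toroid, L = μ₀N²A/(2πR).
L = (4π×10⁻⁷)(2070)²(3.850×10^-4) / (2π×0.197 m) = 1.6748×10^-3 H.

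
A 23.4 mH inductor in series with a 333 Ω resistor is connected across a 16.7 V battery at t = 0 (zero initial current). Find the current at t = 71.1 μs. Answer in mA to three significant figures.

I ≈ 31.9 mA

τ = L/R = 2.340×10^-2/333 = 7.027×10^-5 s; final current I_∞ = ε/R = 16.7/333 = 5.015×10^-2 A.
I(t) = I_∞(1 − e^(−t/τ)) with t/τ = 1.012.
I = (5.015×10^-2)(1 − e^(−1.012)) = 3.192×10^-2 A.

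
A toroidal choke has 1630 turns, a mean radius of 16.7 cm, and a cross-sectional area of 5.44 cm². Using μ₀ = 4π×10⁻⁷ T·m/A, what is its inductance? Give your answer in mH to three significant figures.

L ≈ 1.73 mH

For a thin toroid, L = μ₀N²A/(2πR).
L = (4π×10⁻⁷)(1630)²(5.440×10^-4) / (2π×0.167 m) = 1.731×10^-3 H.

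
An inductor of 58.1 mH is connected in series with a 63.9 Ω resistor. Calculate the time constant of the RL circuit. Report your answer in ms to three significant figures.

τ ≈ 0.909 ms

τ = L/R = (5.810×10^-2 H)/(63.9 Ω) = 9.092×10^-4 s.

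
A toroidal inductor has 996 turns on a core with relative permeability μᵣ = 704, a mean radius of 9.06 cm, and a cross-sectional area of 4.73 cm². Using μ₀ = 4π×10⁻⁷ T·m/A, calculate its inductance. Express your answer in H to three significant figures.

L ≈ 0.729 H

For a thin toroid, L = μ₀μᵣN²A/(2πR).
L = (4π×10⁻⁷)(704)(996)²(4.730×10^-4) / (2π×9.060×10^-2 m) = 0.7292 H.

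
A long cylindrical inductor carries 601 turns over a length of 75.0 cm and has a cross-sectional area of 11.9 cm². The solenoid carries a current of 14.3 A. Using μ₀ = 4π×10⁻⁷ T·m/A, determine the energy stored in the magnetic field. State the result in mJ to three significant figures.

A = 11.9 cm² = 1.190×10^-3 m².
L = μ₀N²A/ℓ = (4π×10⁻⁷)(601)²(1.190×10^-3)/(0.75) = 7.202×10^-4 H.
U = ½LI² = ½(7.202×10^-4)(14.3)² = 7.364×10^-2 J.

U ≈ 73.6 mJ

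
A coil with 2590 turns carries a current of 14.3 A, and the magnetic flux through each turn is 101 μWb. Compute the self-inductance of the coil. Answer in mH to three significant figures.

Self-inductance is defined by L = NΦ_B/I (flux linkage over current).
L = (2590)(1.010×10^-4 Wb)/(14.3 A) = 1.829×10^-2 H.

L ≈ 18.3 mH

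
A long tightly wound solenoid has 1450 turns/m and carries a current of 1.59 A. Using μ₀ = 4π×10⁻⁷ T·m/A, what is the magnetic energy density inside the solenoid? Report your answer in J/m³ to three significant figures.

u ≈ 3.34 J/m³

B = μ₀nI = (4π×10⁻⁷)(1.450×10^3)(1.59) = 2.897×10^-3 T.
u = B²/(2μ₀) = (2.897×10^-3)²/(2×4π×10⁻⁷) = 3.34 J/m³.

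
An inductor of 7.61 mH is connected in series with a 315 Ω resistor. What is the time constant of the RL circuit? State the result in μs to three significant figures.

τ = L/R = (7.610×10^-3 H)/(315 Ω) = 2.416×10^-5 s.

τ ≈ 24.2 μs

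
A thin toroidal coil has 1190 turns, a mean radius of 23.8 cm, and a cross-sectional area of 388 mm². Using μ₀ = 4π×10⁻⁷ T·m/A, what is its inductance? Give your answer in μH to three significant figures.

For a thin toroid, L = μ₀N²A/(2πR).
L = (4π×10⁻⁷)(1190)²(3.880×10^-4) / (2π×0.238 m) = 4.617×10^-4 H.

L ≈ 462 μH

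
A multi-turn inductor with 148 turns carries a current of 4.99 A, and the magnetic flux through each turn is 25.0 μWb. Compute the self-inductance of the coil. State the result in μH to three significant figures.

L ≈ 741 μH

Self-inductance is defined by L = NΦ_B/I (flux linkage over current).
L = (148)(2.500×10^-5 Wb)/(4.99 A) = 7.4148×10^-4 H.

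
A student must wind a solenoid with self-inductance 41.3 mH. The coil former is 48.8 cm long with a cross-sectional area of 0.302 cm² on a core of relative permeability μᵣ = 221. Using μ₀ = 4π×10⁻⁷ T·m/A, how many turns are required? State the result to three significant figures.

A = 0.302 cm² = 3.020×10^-5 m².
From L = μ₀μᵣN²A/ℓ, N = √(Lℓ / (μ₀μᵣA)).
N = √[(4.130×10^-2)(0.488) / ((4π×10⁻⁷)(221)×3.020×10^-5)] = √(2.403×10^6) ≈ 1550.2.

N ≈ 1550 turns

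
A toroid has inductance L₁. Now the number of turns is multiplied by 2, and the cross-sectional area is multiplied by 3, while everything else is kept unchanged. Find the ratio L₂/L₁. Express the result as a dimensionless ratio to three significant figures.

L₂/L₁ = 12.0

For a toroid, L ∝ μᵣN²A/R.
L₂/L₁ = (2)^2 × (3) = 12.0.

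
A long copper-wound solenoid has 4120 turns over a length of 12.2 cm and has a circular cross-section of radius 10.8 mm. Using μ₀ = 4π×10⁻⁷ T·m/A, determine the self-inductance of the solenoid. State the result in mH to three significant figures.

A = πr² = π(1.080×10^-2 m)² = 3.664×10^-4 m².
For a long solenoid, L = μ₀N²A/ℓ.
L = (4π×10⁻⁷)(4120)²(3.664×10^-4)/(0.122 m) = 6.407×10^-2 H.

L ≈ 64.1 mH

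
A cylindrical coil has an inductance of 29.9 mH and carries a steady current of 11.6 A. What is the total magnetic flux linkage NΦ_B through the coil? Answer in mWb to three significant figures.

From L = NΦ_B/I, the flux linkage is NΦ_B = LI.
NΦ_B = (2.990×10^-2 H)(11.6 A) = 0.3468 Wb.

NΦ_B ≈ 347 mWb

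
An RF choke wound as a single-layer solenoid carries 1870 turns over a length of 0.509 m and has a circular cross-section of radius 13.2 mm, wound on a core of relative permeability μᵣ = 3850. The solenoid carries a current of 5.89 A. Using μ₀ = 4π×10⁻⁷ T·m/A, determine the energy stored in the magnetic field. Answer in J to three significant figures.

A = πr² = π(1.320×10^-2 m)² = 5.474×10^-4 m².
L = μ₀μᵣN²A/ℓ = (4π×10⁻⁷)(3850)(1870)²(5.474×10^-4)/(0.509) = 18.19 H.
U = ½LI² = ½(18.19)(5.89)² = 315.6 J.

U ≈ 316 J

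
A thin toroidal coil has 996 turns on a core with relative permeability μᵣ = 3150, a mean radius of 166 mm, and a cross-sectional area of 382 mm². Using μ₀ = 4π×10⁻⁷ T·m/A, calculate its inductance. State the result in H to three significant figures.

L ≈ 1.44 H

For a thin toroid, L = μ₀μᵣN²A/(2πR).
L = (4π×10⁻⁷)(3150)(996)²(3.820×10^-4) / (2π×0.166 m) = 1.438 H.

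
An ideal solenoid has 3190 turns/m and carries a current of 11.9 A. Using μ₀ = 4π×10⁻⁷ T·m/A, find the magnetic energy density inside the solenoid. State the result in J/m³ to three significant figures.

u ≈ 905 J/m³

B = μ₀nI = (4π×10⁻⁷)(3.190×10^3)(11.9) = 4.770×10^-2 T.
u = B²/(2μ₀) = (4.770×10^-2)²/(2×4π×10⁻⁷) = 905.4 J/m³.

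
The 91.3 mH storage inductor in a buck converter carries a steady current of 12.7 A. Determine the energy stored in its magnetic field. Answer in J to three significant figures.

Stored magnetic energy: U = ½LI².
U = ½(9.130×10^-2 H)(12.7 A)² = 7.363 J.

U ≈ 7.36 J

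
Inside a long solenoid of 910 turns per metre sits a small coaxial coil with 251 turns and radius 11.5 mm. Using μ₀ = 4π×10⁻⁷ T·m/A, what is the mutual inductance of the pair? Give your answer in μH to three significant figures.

M ≈ 119 μH

The outer solenoid produces a uniform field B₁ = μ₀n₁I₁ across the inner coil,
so the flux linkage is N₂Φ = N₂B₁A₂ = μ₀n₁N₂A₂·I₁, giving M = μ₀n₁N₂A₂.
A₂ = πr² = π(1.150×10^-2 m)² = 4.1548×10^-4 m².
M = (4π×10⁻⁷)(910)(251)(4.1548×10^-4) = 1.193×10^-4 H.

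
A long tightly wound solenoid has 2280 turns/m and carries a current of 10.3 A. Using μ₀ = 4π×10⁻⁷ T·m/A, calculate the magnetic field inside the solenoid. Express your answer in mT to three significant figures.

Inside a long solenoid, B = μ₀nI.
B = (4π×10⁻⁷)(2.280×10^3 m⁻¹)(10.3 A) = 2.951×10^-2 T.

B ≈ 29.5 mT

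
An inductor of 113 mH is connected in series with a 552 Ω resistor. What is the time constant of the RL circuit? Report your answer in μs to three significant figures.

τ ≈ 205 μs

τ = L/R = (0.113 H)/(552 Ω) = 2.047×10^-4 s.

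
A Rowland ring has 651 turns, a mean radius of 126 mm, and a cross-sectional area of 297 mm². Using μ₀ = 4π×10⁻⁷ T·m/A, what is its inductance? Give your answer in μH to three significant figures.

For a thin toroid, L = μ₀N²A/(2πR).
L = (4π×10⁻⁷)(651)²(2.970×10^-4) / (2π×0.126 m) = 1.998×10^-4 H.

L ≈ 200 μH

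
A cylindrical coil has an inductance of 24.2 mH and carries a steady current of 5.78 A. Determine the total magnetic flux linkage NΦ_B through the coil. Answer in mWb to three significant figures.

From L = NΦ_B/I, the flux linkage is NΦ_B = LI.
NΦ_B = (2.420×10^-2 H)(5.78 A) = 0.1399 Wb.

NΦ_B ≈ 140 mWb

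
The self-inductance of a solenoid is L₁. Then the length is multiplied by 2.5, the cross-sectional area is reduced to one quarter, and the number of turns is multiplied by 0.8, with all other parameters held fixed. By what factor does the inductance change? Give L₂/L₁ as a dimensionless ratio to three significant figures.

L₂/L₁ = 0.0640

For a solenoid, L ∝ μᵣN²A/ℓ.
L₂/L₁ = (2.5)^-1 × (0.25) × (0.8)^2 = 0.0640.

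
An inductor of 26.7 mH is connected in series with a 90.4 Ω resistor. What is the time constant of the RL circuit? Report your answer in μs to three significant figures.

τ ≈ 295 μs

τ = L/R = (2.670×10^-2 H)/(90.4 Ω) = 2.954×10^-4 s.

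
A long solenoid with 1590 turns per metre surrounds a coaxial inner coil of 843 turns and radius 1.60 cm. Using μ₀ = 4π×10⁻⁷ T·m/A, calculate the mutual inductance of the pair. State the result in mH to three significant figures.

The outer solenoid produces a uniform field B₁ = μ₀n₁I₁ across the inner coil,
so the flux linkage is N₂Φ = N₂B₁A₂ = μ₀n₁N₂A₂·I₁, giving M = μ₀n₁N₂A₂.
A₂ = πr² = π(1.600×10^-2 m)² = 8.042×10^-4 m².
M = (4π×10⁻⁷)(1590)(843)(8.042×10^-4) = 1.3546×10^-3 H.

M ≈ 1.35 mH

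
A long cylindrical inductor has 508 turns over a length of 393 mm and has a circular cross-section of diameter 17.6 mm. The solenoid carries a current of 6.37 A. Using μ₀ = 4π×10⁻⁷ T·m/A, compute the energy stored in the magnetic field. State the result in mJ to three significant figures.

A = π(d/2)² = π(8.800×10^-3 m)² = 2.433×10^-4 m².
L = μ₀N²A/ℓ = (4π×10⁻⁷)(508)²(2.433×10^-4)/(0.393) = 2.008×10^-4 H.
U = ½LI² = ½(2.008×10^-4)(6.37)² = 4.073×10^-3 J.

U ≈ 4.07 mJ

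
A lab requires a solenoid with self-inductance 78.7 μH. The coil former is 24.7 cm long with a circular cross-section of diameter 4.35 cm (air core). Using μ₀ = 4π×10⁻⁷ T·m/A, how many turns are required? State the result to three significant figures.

A = π(d/2)² = π(2.175×10^-2 m)² = 1.486×10^-3 m².
From L = μ₀N²A/ℓ, N = √(Lℓ / (μ₀A)).
N = √[(7.870×10^-5)(0.247) / ((4π×10⁻⁷)×1.486×10^-3)] = √(1.041×10^4) ≈ 102.0.

N ≈ 102 turns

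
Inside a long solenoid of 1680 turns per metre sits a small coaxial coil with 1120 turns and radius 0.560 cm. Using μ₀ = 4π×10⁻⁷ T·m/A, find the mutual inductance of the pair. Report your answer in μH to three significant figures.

M ≈ 233 μH

The outer solenoid produces a uniform field B₁ = μ₀n₁I₁ across the inner coil,
so the flux linkage is N₂Φ = N₂B₁A₂ = μ₀n₁N₂A₂·I₁, giving M = μ₀n₁N₂A₂.
A₂ = πr² = π(5.600×10^-3 m)² = 9.852×10^-5 m².
M = (4π×10⁻⁷)(1680)(1120)(9.852×10^-5) = 2.330×10^-4 H.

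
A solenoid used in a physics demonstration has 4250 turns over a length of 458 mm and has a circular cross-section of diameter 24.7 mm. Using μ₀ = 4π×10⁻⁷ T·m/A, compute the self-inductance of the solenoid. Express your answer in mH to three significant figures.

L ≈ 23.7 mH

A = π(d/2)² = π(1.235×10^-2 m)² = 4.792×10^-4 m².
For a long solenoid, L = μ₀N²A/ℓ.
L = (4π×10⁻⁷)(4250)²(4.792×10^-4)/(0.458 m) = 2.3747×10^-2 H.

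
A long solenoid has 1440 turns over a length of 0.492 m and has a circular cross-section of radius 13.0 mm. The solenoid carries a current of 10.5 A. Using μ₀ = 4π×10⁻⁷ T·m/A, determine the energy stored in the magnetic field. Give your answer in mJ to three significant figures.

U ≈ 155 mJ

A = πr² = π(1.300×10^-2 m)² = 5.309×10^-4 m².
L = μ₀N²A/ℓ = (4π×10⁻⁷)(1440)²(5.309×10^-4)/(0.492) = 2.812×10^-3 H.
U = ½LI² = ½(2.812×10^-3)(10.5)² = 0.155 J.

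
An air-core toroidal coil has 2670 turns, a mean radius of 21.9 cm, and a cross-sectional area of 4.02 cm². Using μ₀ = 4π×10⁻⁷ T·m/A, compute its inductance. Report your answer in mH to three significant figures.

L ≈ 2.62 mH

For a thin toroid, L = μ₀N²A/(2πR).
L = (4π×10⁻⁷)(2670)²(4.020×10^-4) / (2π×0.219 m) = 2.617×10^-3 H.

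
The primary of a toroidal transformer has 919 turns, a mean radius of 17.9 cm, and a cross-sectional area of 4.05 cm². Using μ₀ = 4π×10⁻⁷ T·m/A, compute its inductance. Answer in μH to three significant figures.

L ≈ 382 μH

For a thin toroid, L = μ₀N²A/(2πR).
L = (4π×10⁻⁷)(919)²(4.050×10^-4) / (2π×0.179 m) = 3.822×10^-4 H.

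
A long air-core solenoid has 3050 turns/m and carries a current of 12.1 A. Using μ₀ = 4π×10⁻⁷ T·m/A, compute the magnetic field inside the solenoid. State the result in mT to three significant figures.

Inside a long solenoid, B = μ₀nI.
B = (4π×10⁻⁷)(3.050×10^3 m⁻¹)(12.1 A) = 4.638×10^-2 T.

B ≈ 46.4 mT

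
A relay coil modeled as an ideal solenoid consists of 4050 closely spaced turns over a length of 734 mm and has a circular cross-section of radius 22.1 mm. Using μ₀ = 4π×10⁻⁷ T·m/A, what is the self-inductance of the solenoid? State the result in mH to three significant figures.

L ≈ 43.1 mH

A = πr² = π(2.210×10^-2 m)² = 1.534×10^-3 m².
For a long solenoid, L = μ₀N²A/ℓ.
L = (4π×10⁻⁷)(4050)²(1.534×10^-3)/(0.734 m) = 4.309×10^-2 H.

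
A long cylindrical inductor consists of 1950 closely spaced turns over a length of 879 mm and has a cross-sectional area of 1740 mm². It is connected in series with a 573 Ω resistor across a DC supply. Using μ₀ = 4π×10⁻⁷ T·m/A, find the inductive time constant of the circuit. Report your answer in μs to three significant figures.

τ ≈ 16.5 μs

A = 1740 mm² = 1.740×10^-3 m².
L = μ₀N²A/ℓ = (4π×10⁻⁷)(1950)²(1.740×10^-3)/(0.879) = 9.459×10^-3 H.
τ = L/R = (9.459×10^-3)/(573) = 1.651×10^-5 s.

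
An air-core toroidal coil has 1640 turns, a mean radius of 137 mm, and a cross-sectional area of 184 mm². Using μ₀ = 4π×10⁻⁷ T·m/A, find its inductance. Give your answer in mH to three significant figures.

For a thin toroid, L = μ₀N²A/(2πR).
L = (4π×10⁻⁷)(1640)²(1.840×10^-4) / (2π×0.137 m) = 7.2246×10^-4 H.

L ≈ 0.722 mH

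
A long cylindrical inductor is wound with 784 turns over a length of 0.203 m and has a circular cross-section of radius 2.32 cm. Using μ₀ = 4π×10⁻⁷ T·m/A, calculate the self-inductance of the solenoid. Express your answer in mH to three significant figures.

A = πr² = π(2.320×10^-2 m)² = 1.691×10^-3 m².
For a long solenoid, L = μ₀N²A/ℓ.
L = (4π×10⁻⁷)(784)²(1.691×10^-3)/(0.203 m) = 6.434×10^-3 H.

L ≈ 6.43 mH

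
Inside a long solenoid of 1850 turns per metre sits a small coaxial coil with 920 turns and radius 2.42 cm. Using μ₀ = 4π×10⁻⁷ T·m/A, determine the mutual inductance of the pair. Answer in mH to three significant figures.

M ≈ 3.94 mH

The outer solenoid produces a uniform field B₁ = μ₀n₁I₁ across the inner coil,
so the flux linkage is N₂Φ = N₂B₁A₂ = μ₀n₁N₂A₂·I₁, giving M = μ₀n₁N₂A₂.
A₂ = πr² = π(2.420×10^-2 m)² = 1.840×10^-3 m².
M = (4π×10⁻⁷)(1850)(920)(1.840×10^-3) = 3.935×10^-3 H.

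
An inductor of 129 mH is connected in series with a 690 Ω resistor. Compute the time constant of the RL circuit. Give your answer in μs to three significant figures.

τ ≈ 187 μs

τ = L/R = (0.129 H)/(690 Ω) = 1.870×10^-4 s.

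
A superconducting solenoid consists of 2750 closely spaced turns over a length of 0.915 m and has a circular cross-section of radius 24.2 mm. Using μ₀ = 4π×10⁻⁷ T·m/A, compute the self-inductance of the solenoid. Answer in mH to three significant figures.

L ≈ 19.1 mH

A = πr² = π(2.420×10^-2 m)² = 1.840×10^-3 m².
For a long solenoid, L = μ₀N²A/ℓ.
L = (4π×10⁻⁷)(2750)²(1.840×10^-3)/(0.915 m) = 1.911×10^-2 H.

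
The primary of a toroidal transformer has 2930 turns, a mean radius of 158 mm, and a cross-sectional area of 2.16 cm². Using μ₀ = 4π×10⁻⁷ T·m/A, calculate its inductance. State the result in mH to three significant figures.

For a thin toroid, L = μ₀N²A/(2πR).
L = (4π×10⁻⁷)(2930)²(2.160×10^-4) / (2π×0.158 m) = 2.347×10^-3 H.

L ≈ 2.35 mH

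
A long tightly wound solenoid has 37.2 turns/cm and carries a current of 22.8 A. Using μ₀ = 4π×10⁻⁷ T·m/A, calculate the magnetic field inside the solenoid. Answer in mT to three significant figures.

Inside a long solenoid, B = μ₀nI.
B = (4π×10⁻⁷)(3.720×10^3 m⁻¹)(22.8 A) = 0.1066 T.

B ≈ 107 mT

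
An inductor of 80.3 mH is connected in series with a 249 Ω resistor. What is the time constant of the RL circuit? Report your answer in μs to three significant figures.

τ = L/R = (8.030×10^-2 H)/(249 Ω) = 3.2249×10^-4 s.

τ ≈ 322 μs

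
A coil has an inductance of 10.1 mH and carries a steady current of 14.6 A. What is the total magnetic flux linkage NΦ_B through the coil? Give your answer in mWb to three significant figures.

NΦ_B ≈ 147 mWb

From L = NΦ_B/I, the flux linkage is NΦ_B = LI.
NΦ_B = (1.010×10^-2 H)(14.6 A) = 0.14746 Wb.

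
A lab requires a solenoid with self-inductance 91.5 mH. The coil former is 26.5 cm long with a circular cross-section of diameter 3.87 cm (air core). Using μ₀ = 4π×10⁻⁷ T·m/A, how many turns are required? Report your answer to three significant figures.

A = π(d/2)² = π(1.935×10^-2 m)² = 1.176×10^-3 m².
From L = μ₀N²A/ℓ, N = √(Lℓ / (μ₀A)).
N = √[(9.150×10^-2)(0.265) / ((4π×10⁻⁷)×1.176×10^-3)] = √(1.640×10^7) ≈ 4050.2.

N ≈ 4050 turns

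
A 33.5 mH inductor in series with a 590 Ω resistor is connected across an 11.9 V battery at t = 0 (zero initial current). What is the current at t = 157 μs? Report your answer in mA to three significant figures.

τ = L/R = 3.350×10^-2/590 = 5.678×10^-5 s; final current I_∞ = ε/R = 11.9/590 = 2.017×10^-2 A.
I(t) = I_∞(1 − e^(−t/τ)) with t/τ = 2.765.
I = (2.017×10^-2)(1 − e^(−2.765)) = 1.890×10^-2 A.

I ≈ 18.9 mA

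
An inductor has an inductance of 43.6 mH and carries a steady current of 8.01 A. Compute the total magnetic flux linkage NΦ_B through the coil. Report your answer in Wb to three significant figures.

NΦ_B ≈ 0.349 Wb

From L = NΦ_B/I, the flux linkage is NΦ_B = LI.
NΦ_B = (4.360×10^-2 H)(8.01 A) = 0.3492 Wb.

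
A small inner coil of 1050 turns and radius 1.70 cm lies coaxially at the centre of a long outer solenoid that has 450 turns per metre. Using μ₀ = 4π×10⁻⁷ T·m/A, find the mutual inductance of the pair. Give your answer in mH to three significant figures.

The outer solenoid produces a uniform field B₁ = μ₀n₁I₁ across the inner coil,
so the flux linkage is N₂Φ = N₂B₁A₂ = μ₀n₁N₂A₂·I₁, giving M = μ₀n₁N₂A₂.
A₂ = πr² = π(1.700×10^-2 m)² = 9.079×10^-4 m².
M = (4π×10⁻⁷)(450)(1050)(9.079×10^-4) = 5.391×10^-4 H.

M ≈ 0.539 mH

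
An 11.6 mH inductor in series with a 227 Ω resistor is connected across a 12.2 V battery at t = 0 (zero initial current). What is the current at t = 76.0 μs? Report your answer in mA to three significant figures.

I ≈ 41.6 mA

τ = L/R = 1.160×10^-2/227 = 5.110×10^-5 s; final current I_∞ = ε/R = 12.2/227 = 5.374×10^-2 A.
I(t) = I_∞(1 − e^(−t/τ)) with t/τ = 1.487.
I = (5.374×10^-2)(1 − e^(−1.487)) = 4.160×10^-2 A.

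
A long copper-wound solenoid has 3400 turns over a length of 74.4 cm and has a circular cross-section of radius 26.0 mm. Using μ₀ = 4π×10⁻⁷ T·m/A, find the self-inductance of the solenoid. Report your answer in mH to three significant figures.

L ≈ 41.5 mH

A = πr² = π(2.600×10^-2 m)² = 2.124×10^-3 m².
For a long solenoid, L = μ₀N²A/ℓ.
L = (4π×10⁻⁷)(3400)²(2.124×10^-3)/(0.744 m) = 4.147×10^-2 H.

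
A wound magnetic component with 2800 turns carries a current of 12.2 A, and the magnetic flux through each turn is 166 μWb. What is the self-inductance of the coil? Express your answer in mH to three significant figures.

L ≈ 38.1 mH

Self-inductance is defined by L = NΦ_B/I (flux linkage over current).
L = (2800)(1.660×10^-4 Wb)/(12.2 A) = 3.810×10^-2 H.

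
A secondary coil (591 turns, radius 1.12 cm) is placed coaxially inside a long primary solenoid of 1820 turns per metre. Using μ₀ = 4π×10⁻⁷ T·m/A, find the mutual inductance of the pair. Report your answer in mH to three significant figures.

The outer solenoid produces a uniform field B₁ = μ₀n₁I₁ across the inner coil,
so the flux linkage is N₂Φ = N₂B₁A₂ = μ₀n₁N₂A₂·I₁, giving M = μ₀n₁N₂A₂.
A₂ = πr² = π(1.120×10^-2 m)² = 3.941×10^-4 m².
M = (4π×10⁻⁷)(1820)(591)(3.941×10^-4) = 5.327×10^-4 H.

M ≈ 0.533 mH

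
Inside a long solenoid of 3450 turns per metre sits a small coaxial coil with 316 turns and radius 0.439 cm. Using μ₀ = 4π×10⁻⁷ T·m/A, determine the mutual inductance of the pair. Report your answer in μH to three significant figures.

M ≈ 82.9 μH

The outer solenoid produces a uniform field B₁ = μ₀n₁I₁ across the inner coil,
so the flux linkage is N₂Φ = N₂B₁A₂ = μ₀n₁N₂A₂·I₁, giving M = μ₀n₁N₂A₂.
A₂ = πr² = π(4.390×10^-3 m)² = 6.0545×10^-5 m².
M = (4π×10⁻⁷)(3450)(316)(6.0545×10^-5) = 8.2946×10^-5 H.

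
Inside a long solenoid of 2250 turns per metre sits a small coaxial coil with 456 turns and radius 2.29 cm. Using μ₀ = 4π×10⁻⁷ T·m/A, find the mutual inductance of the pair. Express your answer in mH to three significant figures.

M ≈ 2.12 mH

The outer solenoid produces a uniform field B₁ = μ₀n₁I₁ across the inner coil,
so the flux linkage is N₂Φ = N₂B₁A₂ = μ₀n₁N₂A₂·I₁, giving M = μ₀n₁N₂A₂.
A₂ = πr² = π(2.290×10^-2 m)² = 1.647×10^-3 m².
M = (4π×10⁻⁷)(2250)(456)(1.647×10^-3) = 2.124×10^-3 H.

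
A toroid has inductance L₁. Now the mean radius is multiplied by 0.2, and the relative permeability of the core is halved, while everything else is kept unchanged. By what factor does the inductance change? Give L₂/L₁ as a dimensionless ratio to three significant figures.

For a toroid, L ∝ μᵣN²A/R.
L₂/L₁ = (0.2)^-1 × (0.5) = 2.50.

L₂/L₁ = 2.50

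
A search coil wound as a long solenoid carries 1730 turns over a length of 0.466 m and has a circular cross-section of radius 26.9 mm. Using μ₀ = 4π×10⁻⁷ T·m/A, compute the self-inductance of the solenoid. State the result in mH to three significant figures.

A = πr² = π(2.690×10^-2 m)² = 2.273×10^-3 m².
For a long solenoid, L = μ₀N²A/ℓ.
L = (4π×10⁻⁷)(1730)²(2.273×10^-3)/(0.466 m) = 1.8347×10^-2 H.

L ≈ 18.3 mH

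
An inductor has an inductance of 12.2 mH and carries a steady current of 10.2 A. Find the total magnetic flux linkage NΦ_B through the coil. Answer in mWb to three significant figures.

From L = NΦ_B/I, the flux linkage is NΦ_B = LI.
NΦ_B = (1.220×10^-2 H)(10.2 A) = 0.1244 Wb.

NΦ_B ≈ 124 mWb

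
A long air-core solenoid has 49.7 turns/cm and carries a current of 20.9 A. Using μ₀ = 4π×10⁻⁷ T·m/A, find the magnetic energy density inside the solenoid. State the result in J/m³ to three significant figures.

B = μ₀nI = (4π×10⁻⁷)(4.970×10^3)(20.9) = 0.1305 T.
u = B²/(2μ₀) = (0.1305)²/(2×4π×10⁻⁷) = 6.779×10^3 J/m³.

u ≈ 6780 J/m³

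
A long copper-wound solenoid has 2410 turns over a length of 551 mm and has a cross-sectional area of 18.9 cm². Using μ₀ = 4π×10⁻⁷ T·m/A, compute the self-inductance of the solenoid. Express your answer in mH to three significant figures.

L ≈ 25.0 mH

A = 18.9 cm² = 1.890×10^-3 m².
For a long solenoid, L = μ₀N²A/ℓ.
L = (4π×10⁻⁷)(2410)²(1.890×10^-3)/(0.551 m) = 2.504×10^-2 H.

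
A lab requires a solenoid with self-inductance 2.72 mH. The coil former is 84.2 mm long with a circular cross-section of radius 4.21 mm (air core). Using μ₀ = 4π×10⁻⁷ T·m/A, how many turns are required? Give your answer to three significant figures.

N ≈ 1810 turns

A = πr² = π(4.210×10^-3 m)² = 5.568×10^-5 m².
From L = μ₀N²A/ℓ, N = √(Lℓ / (μ₀A)).
N = √[(2.720×10^-3)(8.420×10^-2) / ((4π×10⁻⁷)×5.568×10^-5)] = √(3.273×10^6) ≈ 1809.2.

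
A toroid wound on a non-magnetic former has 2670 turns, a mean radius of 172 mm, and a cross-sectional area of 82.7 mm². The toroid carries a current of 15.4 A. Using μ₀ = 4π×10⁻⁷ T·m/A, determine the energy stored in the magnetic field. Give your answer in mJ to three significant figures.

U ≈ 81.3 mJ

L = μ₀N²A/(2πR) = (4π×10⁻⁷)(2670)²(8.270×10^-5)/(2π×0.172) = 6.855×10^-4 H.
U = ½LI² = ½(6.855×10^-4)(15.4)² = 8.129×10^-2 J.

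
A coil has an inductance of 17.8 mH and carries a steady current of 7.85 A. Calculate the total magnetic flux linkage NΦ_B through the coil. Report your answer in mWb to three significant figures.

NΦ_B ≈ 140 mWb

From L = NΦ_B/I, the flux linkage is NΦ_B = LI.
NΦ_B = (1.780×10^-2 H)(7.85 A) = 0.1397 Wb.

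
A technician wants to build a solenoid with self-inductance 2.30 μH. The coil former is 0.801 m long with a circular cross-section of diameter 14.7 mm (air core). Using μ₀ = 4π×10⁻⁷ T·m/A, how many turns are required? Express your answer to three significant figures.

N ≈ 93 turns

A = π(d/2)² = π(7.350×10^-3 m)² = 1.697×10^-4 m².
From L = μ₀N²A/ℓ, N = √(Lℓ / (μ₀A)).
N = √[(2.300×10^-6)(0.801) / ((4π×10⁻⁷)×1.697×10^-4)] = √(8.638×10^3) ≈ 92.9.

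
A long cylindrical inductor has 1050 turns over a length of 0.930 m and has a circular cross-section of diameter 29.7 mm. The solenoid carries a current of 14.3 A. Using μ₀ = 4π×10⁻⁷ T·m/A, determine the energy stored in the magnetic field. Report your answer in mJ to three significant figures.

A = π(d/2)² = π(1.485×10^-2 m)² = 6.928×10^-4 m².
L = μ₀N²A/ℓ = (4π×10⁻⁷)(1050)²(6.928×10^-4)/(0.93) = 1.032×10^-3 H.
U = ½LI² = ½(1.032×10^-3)(14.3)² = 0.1055 J.

U ≈ 106 mJ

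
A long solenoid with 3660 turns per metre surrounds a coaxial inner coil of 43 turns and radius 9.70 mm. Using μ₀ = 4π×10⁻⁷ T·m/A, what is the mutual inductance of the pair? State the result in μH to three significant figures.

M ≈ 58.5 μH

The outer solenoid produces a uniform field B₁ = μ₀n₁I₁ across the inner coil,
so the flux linkage is N₂Φ = N₂B₁A₂ = μ₀n₁N₂A₂·I₁, giving M = μ₀n₁N₂A₂.
A₂ = πr² = π(9.700×10^-3 m)² = 2.956×10^-4 m².
M = (4π×10⁻⁷)(3660)(43)(2.956×10^-4) = 5.846×10^-5 H.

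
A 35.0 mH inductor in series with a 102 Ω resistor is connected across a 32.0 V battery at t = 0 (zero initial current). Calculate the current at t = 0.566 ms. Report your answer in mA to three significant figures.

I ≈ 253 mA

τ = L/R = 3.500×10^-2/102 = 3.431×10^-4 s; final current I_∞ = ε/R = 32.0/102 = 0.3137 A.
I(t) = I_∞(1 − e^(−t/τ)) with t/τ = 1.649.
I = (0.3137)(1 − e^(−1.649)) = 0.2534 A.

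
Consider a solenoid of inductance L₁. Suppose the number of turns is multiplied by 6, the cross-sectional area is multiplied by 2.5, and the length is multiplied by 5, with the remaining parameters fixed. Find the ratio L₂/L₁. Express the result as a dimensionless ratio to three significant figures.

L₂/L₁ = 18.0

For a solenoid, L ∝ μᵣN²A/ℓ.
L₂/L₁ = (6)^2 × (2.5) × (5)^-1 = 18.0.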